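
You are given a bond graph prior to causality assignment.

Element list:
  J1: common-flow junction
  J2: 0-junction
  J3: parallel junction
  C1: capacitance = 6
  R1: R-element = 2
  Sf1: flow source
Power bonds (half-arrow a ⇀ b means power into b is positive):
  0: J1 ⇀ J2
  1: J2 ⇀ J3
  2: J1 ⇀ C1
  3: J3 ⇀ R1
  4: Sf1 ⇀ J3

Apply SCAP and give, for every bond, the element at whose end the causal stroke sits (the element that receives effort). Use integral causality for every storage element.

#4 stroke→Sf1  (Sf1 fixes flow; stroke at Sf1)
#2 stroke→J1  (prefer integral on C1)
#0 stroke→J2  (only one flow-in slot at J1)
#1 stroke→J3  (J2 effort already set via bond 0)
#3 stroke→R1  (J3 effort already set via bond 1)

b0 stroke→J2
b1 stroke→J3
b2 stroke→J1
b3 stroke→R1
b4 stroke→Sf1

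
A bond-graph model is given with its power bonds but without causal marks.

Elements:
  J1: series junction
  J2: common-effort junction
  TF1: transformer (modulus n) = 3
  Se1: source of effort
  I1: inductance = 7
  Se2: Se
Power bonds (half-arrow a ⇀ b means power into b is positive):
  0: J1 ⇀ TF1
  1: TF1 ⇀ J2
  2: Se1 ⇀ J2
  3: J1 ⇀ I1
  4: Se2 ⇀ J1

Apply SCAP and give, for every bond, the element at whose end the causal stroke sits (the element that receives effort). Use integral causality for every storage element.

#0 stroke→J1
#1 stroke→TF1
#2 stroke→J2
#3 stroke→I1
#4 stroke→J1

#2 |J2  (Se1 (Se) sets effort on bond)
#4 |J1  (Se2: effort source, stroke at far end)
#1 |TF1  (common-e at J2 fixed by 2)
#0 |J1  (through TF1, causality passes straight; one stroke at TF1)
#3 |I1  (J1 needs exactly one f-in)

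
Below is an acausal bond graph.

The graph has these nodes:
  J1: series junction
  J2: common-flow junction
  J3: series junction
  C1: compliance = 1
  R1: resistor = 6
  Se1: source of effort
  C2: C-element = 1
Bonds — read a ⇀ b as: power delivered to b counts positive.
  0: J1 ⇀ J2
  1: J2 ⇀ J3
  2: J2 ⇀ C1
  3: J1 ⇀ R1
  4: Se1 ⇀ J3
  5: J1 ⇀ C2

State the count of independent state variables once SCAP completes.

2  (C1, C2 all integral)

bond 4 stroke→J3  (Se1: effort source, stroke at far end)
bond 1 stroke→J2  (J3 needs exactly one f-in)
bond 2 stroke→J2  (C1: C, integral causality)
bond 0 stroke→J1  (only one flow-in slot at J2)
bond 5 stroke→J1  (C2 outputs effort q/C2)
bond 3 stroke→R1  (J1: last free bond brings flow in)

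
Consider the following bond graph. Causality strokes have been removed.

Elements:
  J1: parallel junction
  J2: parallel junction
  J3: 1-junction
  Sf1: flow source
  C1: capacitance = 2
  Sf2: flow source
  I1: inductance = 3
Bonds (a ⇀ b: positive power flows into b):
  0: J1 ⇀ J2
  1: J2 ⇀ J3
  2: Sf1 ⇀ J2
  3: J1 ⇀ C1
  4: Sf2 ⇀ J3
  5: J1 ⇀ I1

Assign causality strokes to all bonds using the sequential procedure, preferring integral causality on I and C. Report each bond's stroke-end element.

#2 →Sf1  (Sf1 fixes flow; stroke at Sf1)
#4 →Sf2  (Sf2: flow source, stroke at near end)
#1 →J3  (J3 flow already set via bond 4)
#0 →J2  (closing 0-jn rule on J2)
#3 →J1  (C1: C, integral causality)
#5 →I1  (0-jn J1 has e-setter on 3)

#0 |J2
#1 |J3
#2 |Sf1
#3 |J1
#4 |Sf2
#5 |I1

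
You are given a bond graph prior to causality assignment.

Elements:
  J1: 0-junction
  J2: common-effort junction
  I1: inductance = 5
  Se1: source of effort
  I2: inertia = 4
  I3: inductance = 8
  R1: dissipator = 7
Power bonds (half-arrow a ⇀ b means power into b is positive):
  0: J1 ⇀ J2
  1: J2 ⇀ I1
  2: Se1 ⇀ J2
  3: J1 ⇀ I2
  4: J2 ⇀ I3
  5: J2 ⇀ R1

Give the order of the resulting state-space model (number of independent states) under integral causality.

3  (I1, I2, I3 all integral)

b2 →J2  (source Se1 imposes e)
b0 →J1  (0-jn J2 has e-setter on 2)
b1 →I1  (J2 effort already set via bond 2)
b4 →I3  (common-e at J2 fixed by 2)
b5 →R1  (J2 effort already set via bond 2)
b3 →I2  (J1 effort already set via bond 0)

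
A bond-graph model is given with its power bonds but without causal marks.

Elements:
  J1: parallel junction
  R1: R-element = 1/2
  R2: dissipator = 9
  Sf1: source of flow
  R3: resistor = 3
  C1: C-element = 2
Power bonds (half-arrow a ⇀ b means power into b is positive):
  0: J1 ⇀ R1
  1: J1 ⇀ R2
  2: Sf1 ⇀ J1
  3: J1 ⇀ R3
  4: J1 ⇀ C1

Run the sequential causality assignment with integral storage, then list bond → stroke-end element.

bond 2 |Sf1  (Sf1 fixes flow; stroke at Sf1)
bond 4 |J1  (C1 outputs effort q/C1)
bond 0 |R1  (0-jn J1 has e-setter on 4)
bond 1 |R2  (common-e at J1 fixed by 4)
bond 3 |R3  (J1 effort already set via bond 4)

b0 →R1
b1 →R2
b2 →Sf1
b3 →R3
b4 →J1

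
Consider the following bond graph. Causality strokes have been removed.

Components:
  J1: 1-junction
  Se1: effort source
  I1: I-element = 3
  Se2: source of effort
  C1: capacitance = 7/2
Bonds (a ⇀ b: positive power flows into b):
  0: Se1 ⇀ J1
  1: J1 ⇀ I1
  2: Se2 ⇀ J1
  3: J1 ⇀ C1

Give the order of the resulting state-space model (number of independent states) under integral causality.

#0 stroke at J1  (Se1: effort source, stroke at far end)
#2 stroke at J1  (Se2 fixes effort; stroke away)
#1 stroke at I1  (I1 outputs flow p/I1)
#3 stroke at J1  (common-f at J1 fixed by 1)

2  (C1, I1 all integral)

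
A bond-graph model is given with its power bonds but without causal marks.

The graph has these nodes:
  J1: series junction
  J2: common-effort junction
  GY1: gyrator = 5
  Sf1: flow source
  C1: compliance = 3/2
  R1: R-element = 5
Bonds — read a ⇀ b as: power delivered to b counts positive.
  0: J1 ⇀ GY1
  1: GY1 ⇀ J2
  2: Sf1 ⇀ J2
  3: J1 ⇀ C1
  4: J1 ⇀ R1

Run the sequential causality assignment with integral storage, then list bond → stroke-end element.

β0 →J1
β1 →J2
β2 →Sf1
β3 →J1
β4 →R1

b2 |Sf1  (Sf1 (Sf) sets flow on bond)
b1 |J2  (closing 0-jn rule on J2)
b0 |J1  (GY1: gyrator matches bond 1)
b3 |J1  (C1 outputs effort q/C1)
b4 |R1  (J1: last free bond brings flow in)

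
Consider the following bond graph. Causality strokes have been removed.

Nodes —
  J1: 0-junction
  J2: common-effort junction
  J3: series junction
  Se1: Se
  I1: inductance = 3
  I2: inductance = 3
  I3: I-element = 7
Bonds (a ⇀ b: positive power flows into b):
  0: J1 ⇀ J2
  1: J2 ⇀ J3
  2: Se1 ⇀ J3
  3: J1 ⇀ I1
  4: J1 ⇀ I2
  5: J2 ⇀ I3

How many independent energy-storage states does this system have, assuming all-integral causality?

3  (I1, I2, I3 all integral)

#2 |J3  (Se1: effort source, stroke at far end)
#1 |J2  (J3 needs exactly one f-in)
#0 |J1  (J2 effort already set via bond 1)
#5 |I3  (J2: bond 1 brought effort, rest push out)
#3 |I1  (J1: bond 0 brought effort, rest push out)
#4 |I2  (0-jn J1 has e-setter on 0)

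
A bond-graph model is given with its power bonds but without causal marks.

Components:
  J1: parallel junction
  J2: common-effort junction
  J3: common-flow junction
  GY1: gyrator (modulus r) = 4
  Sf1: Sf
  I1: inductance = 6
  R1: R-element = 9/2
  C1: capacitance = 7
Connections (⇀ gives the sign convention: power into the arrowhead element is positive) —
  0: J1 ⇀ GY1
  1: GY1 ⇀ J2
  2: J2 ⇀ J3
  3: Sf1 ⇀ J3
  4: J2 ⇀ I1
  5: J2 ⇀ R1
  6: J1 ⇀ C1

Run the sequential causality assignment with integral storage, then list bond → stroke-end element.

b0 stroke at GY1
b1 stroke at GY1
b2 stroke at J3
b3 stroke at Sf1
b4 stroke at I1
b5 stroke at J2
b6 stroke at J1

β3 |Sf1  (source Sf1 imposes f)
β2 |J3  (J3 flow already set via bond 3)
β4 |I1  (I1 outputs flow p/I1)
β6 |J1  (prefer integral on C1)
β0 |GY1  (common-e at J1 fixed by 6)
β1 |GY1  (GY1: gyrator matches bond 0)
β5 |J2  (closing 0-jn rule on J2)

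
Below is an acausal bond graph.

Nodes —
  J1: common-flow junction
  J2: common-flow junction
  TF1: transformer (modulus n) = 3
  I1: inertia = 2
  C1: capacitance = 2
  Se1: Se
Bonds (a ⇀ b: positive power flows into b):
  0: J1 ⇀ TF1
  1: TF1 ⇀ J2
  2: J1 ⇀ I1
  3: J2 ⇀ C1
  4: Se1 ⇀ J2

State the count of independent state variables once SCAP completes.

#4 stroke→J2  (Se1: effort source, stroke at far end)
#2 stroke→I1  (prefer integral on I1)
#0 stroke→J1  (J1: bond 2 brought flow, rest push out)
#1 stroke→TF1  (TF1: transformer flips bond 0)
#3 stroke→J2  (1-jn J2 has f-setter on 1)

2  (C1, I1 all integral)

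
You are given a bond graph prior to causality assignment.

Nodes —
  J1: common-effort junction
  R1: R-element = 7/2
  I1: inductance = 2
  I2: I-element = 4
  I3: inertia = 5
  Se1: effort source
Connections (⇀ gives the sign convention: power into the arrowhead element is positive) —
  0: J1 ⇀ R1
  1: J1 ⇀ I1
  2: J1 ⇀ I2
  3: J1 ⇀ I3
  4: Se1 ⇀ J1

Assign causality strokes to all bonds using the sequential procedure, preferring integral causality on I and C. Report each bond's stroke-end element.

b0 |R1
b1 |I1
b2 |I2
b3 |I3
b4 |J1

bond 4 |J1  (Se1 (Se) sets effort on bond)
bond 0 |R1  (common-e at J1 fixed by 4)
bond 1 |I1  (common-e at J1 fixed by 4)
bond 2 |I2  (J1: bond 4 brought effort, rest push out)
bond 3 |I3  (J1 effort already set via bond 4)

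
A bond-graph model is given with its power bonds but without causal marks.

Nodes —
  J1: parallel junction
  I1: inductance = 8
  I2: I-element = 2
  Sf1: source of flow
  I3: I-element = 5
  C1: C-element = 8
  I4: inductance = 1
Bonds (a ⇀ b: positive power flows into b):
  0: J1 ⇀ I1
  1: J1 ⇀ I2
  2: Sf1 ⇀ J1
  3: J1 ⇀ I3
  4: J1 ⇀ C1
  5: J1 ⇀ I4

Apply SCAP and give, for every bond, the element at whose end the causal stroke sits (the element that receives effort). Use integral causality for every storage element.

β2 →Sf1  (Sf1 fixes flow; stroke at Sf1)
β0 →I1  (I1 outputs flow p/I1)
β1 →I2  (I2 outputs flow p/I2)
β3 →I3  (prefer integral on I3)
β4 →J1  (C1 outputs effort q/C1)
β5 →I4  (J1: bond 4 brought effort, rest push out)

#0 stroke→I1
#1 stroke→I2
#2 stroke→Sf1
#3 stroke→I3
#4 stroke→J1
#5 stroke→I4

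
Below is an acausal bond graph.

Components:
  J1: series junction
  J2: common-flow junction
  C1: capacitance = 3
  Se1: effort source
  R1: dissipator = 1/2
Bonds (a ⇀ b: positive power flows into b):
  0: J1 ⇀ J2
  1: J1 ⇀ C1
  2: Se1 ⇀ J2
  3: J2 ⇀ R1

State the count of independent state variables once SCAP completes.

b2 |J2  (Se1: effort source, stroke at far end)
b1 |J1  (C1: C, integral causality)
b0 |J2  (only one flow-in slot at J1)
b3 |R1  (only one flow-in slot at J2)

1  (C1 all integral)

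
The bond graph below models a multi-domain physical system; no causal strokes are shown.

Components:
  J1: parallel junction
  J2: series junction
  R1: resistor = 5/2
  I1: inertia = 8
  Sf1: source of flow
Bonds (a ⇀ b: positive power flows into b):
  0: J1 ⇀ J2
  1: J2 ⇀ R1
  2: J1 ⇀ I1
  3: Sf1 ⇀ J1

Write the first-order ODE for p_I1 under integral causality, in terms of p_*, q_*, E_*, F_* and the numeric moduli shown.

b3 →Sf1  (Sf1 (Sf) sets flow on bond)
b2 →I1  (I1: I, integral causality)
b0 →J1  (closing 0-jn rule on J1)
b1 →J2  (J2 flow already set via bond 0)

dp_I1/dt = 5*F_Sf1/2 - 5*p_I1/16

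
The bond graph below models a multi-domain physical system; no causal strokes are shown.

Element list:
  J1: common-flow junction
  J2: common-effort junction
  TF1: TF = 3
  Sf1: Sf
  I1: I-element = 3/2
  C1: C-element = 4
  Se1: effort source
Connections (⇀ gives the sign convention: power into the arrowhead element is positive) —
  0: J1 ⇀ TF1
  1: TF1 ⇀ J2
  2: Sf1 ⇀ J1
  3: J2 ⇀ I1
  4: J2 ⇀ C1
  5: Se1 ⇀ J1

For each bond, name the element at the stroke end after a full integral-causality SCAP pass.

#2 →Sf1  (source Sf1 imposes f)
#5 →J1  (Se1 fixes effort; stroke away)
#0 →J1  (J1: bond 2 brought flow, rest push out)
#1 →TF1  (through TF1, causality passes straight; one stroke at TF1)
#3 →I1  (I1 integral (f out))
#4 →J2  (J2 needs exactly one e-in)

#0 |J1
#1 |TF1
#2 |Sf1
#3 |I1
#4 |J2
#5 |J1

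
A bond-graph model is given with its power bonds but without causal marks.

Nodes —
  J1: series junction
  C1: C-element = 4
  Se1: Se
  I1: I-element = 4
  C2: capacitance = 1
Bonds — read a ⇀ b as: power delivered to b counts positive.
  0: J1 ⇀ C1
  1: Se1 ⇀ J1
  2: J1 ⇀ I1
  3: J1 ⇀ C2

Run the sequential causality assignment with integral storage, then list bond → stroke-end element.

β1 stroke at J1  (source Se1 imposes e)
β0 stroke at J1  (C1 integral (e out))
β2 stroke at I1  (I1: I, integral causality)
β3 stroke at J1  (J1 flow already set via bond 2)

β0 |J1
β1 |J1
β2 |I1
β3 |J1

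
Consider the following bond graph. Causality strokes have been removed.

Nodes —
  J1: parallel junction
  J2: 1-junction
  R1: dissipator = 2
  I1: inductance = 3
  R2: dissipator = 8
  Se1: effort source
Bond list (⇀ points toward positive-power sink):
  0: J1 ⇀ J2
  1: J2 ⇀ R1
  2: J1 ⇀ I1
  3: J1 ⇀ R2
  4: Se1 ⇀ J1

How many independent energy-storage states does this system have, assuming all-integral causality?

1  (I1 all integral)

bond 4 |J1  (Se1 (Se) sets effort on bond)
bond 0 |J2  (J1: bond 4 brought effort, rest push out)
bond 2 |I1  (J1 effort already set via bond 4)
bond 3 |R2  (0-jn J1 has e-setter on 4)
bond 1 |R1  (J2: last free bond brings flow in)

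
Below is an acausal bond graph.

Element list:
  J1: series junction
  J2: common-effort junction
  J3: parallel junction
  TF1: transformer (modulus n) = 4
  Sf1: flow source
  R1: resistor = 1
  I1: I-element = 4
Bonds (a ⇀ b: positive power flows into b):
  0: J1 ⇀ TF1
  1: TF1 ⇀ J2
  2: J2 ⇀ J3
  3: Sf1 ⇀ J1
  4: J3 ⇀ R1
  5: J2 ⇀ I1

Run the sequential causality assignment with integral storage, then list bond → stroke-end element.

#3 |Sf1  (Sf1 (Sf) sets flow on bond)
#0 |J1  (J1 flow already set via bond 3)
#1 |TF1  (TF1 one-in-one-out from 0)
#5 |I1  (I1 integral (f out))
#2 |J2  (closing 0-jn rule on J2)
#4 |J3  (J3 needs exactly one e-in)

bond 0 |J1
bond 1 |TF1
bond 2 |J2
bond 3 |Sf1
bond 4 |J3
bond 5 |I1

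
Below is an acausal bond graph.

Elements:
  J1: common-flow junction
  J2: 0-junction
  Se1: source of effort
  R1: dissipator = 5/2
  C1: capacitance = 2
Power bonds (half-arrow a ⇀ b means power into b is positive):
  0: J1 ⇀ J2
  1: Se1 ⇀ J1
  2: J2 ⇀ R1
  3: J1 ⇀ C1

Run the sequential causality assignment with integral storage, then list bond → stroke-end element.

bond 0 stroke at J2
bond 1 stroke at J1
bond 2 stroke at R1
bond 3 stroke at J1

β1 →J1  (Se1: effort source, stroke at far end)
β3 →J1  (C1 integral (e out))
β0 →J2  (J1 needs exactly one f-in)
β2 →R1  (J2 effort already set via bond 0)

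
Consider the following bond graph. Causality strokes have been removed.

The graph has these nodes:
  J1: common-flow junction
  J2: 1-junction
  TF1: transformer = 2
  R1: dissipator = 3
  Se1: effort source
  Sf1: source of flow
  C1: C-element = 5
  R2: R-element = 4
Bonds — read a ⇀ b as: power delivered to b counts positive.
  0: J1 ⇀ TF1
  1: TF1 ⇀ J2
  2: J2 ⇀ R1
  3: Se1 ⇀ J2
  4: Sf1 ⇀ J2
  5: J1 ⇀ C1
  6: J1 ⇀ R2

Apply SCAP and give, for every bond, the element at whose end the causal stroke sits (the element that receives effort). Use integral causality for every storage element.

bond 3 →J2  (Se1 (Se) sets effort on bond)
bond 4 →Sf1  (Sf1 (Sf) sets flow on bond)
bond 1 →J2  (common-f at J2 fixed by 4)
bond 2 →J2  (common-f at J2 fixed by 4)
bond 0 →TF1  (through TF1, causality passes straight; one stroke at TF1)
bond 5 →J1  (1-jn J1 has f-setter on 0)
bond 6 →J1  (1-jn J1 has f-setter on 0)

b0 stroke at TF1
b1 stroke at J2
b2 stroke at J2
b3 stroke at J2
b4 stroke at Sf1
b5 stroke at J1
b6 stroke at J1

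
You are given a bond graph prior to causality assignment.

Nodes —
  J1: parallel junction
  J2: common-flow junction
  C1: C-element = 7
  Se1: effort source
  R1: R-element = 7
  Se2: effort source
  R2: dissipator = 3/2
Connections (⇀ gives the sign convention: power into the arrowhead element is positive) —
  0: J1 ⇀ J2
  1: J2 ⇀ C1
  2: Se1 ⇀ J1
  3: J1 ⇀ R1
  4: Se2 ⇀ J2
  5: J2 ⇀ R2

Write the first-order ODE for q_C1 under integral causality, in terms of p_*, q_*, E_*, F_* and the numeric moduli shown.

dq_C1/dt = 2*E_Se1/3 + 2*E_Se2/3 - 2*q_C1/21

β2 →J1  (Se1: effort source, stroke at far end)
β4 →J2  (Se2: effort source, stroke at far end)
β0 →J2  (J1 effort already set via bond 2)
β3 →R1  (J1 effort already set via bond 2)
β1 →J2  (C1 outputs effort q/C1)
β5 →R2  (closing 1-jn rule on J2)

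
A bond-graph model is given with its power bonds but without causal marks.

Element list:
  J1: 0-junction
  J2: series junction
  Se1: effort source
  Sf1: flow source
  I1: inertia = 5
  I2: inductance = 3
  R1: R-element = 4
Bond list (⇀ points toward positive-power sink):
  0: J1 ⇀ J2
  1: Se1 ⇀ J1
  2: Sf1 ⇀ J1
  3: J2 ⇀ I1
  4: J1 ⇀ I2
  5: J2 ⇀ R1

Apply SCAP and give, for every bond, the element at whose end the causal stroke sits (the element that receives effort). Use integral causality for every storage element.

β1 stroke at J1  (source Se1 imposes e)
β2 stroke at Sf1  (Sf1 fixes flow; stroke at Sf1)
β0 stroke at J2  (J1: bond 1 brought effort, rest push out)
β4 stroke at I2  (0-jn J1 has e-setter on 1)
β3 stroke at I1  (prefer integral on I1)
β5 stroke at J2  (1-jn J2 has f-setter on 3)

bond 0 |J2
bond 1 |J1
bond 2 |Sf1
bond 3 |I1
bond 4 |I2
bond 5 |J2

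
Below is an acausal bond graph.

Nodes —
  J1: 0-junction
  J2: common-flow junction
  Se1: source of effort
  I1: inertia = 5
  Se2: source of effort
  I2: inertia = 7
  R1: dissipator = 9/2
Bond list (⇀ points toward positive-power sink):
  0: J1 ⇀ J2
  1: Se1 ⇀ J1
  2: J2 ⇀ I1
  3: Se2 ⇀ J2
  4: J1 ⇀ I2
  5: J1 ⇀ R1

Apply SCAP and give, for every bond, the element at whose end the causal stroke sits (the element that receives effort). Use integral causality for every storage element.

b0 →J2
b1 →J1
b2 →I1
b3 →J2
b4 →I2
b5 →R1

#1 |J1  (Se1 (Se) sets effort on bond)
#3 |J2  (Se2: effort source, stroke at far end)
#0 |J2  (0-jn J1 has e-setter on 1)
#4 |I2  (J1: bond 1 brought effort, rest push out)
#5 |R1  (0-jn J1 has e-setter on 1)
#2 |I1  (only one flow-in slot at J2)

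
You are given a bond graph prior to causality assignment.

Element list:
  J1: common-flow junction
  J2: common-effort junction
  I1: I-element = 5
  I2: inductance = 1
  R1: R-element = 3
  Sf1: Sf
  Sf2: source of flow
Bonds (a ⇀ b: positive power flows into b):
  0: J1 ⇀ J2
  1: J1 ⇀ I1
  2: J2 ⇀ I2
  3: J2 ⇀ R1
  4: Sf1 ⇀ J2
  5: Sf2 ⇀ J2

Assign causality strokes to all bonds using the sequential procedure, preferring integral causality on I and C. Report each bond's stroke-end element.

bond 4 |Sf1  (source Sf1 imposes f)
bond 5 |Sf2  (Sf2 (Sf) sets flow on bond)
bond 1 |I1  (prefer integral on I1)
bond 0 |J1  (J1 flow already set via bond 1)
bond 2 |I2  (I2 integral (f out))
bond 3 |J2  (J2 needs exactly one e-in)

#0 →J1
#1 →I1
#2 →I2
#3 →J2
#4 →Sf1
#5 →Sf2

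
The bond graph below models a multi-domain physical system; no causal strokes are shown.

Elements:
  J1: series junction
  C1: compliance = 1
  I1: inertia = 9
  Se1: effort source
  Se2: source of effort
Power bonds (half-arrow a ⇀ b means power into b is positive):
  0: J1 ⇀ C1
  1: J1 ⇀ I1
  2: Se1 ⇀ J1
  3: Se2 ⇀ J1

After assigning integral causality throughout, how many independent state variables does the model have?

2  (C1, I1 all integral)

b2 |J1  (Se1: effort source, stroke at far end)
b3 |J1  (Se2: effort source, stroke at far end)
b0 |J1  (C1 outputs effort q/C1)
b1 |I1  (closing 1-jn rule on J1)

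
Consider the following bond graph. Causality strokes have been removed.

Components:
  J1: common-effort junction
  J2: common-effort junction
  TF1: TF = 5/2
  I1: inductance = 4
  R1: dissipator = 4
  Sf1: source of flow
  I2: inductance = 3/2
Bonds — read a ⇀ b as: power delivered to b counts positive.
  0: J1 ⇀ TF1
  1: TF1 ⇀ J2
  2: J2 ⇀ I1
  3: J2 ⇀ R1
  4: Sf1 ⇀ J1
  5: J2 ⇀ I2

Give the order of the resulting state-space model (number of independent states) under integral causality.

2  (I1, I2 all integral)

β4 |Sf1  (Sf1 (Sf) sets flow on bond)
β0 |J1  (J1 needs exactly one e-in)
β1 |TF1  (TF1 one-in-one-out from 0)
β2 |I1  (I1 outputs flow p/I1)
β5 |I2  (I2 integral (f out))
β3 |J2  (J2 needs exactly one e-in)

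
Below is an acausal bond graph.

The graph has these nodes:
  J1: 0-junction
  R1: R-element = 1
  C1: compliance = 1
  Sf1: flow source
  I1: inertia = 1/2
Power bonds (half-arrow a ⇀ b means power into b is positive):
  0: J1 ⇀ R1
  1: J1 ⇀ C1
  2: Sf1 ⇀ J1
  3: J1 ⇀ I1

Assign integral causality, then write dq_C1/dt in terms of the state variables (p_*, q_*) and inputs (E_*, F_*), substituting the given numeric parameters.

dq_C1/dt = F_Sf1 - 2*p_I1 - q_C1

β2 stroke→Sf1  (Sf1: flow source, stroke at near end)
β1 stroke→J1  (C1 integral (e out))
β0 stroke→R1  (common-e at J1 fixed by 1)
β3 stroke→I1  (0-jn J1 has e-setter on 1)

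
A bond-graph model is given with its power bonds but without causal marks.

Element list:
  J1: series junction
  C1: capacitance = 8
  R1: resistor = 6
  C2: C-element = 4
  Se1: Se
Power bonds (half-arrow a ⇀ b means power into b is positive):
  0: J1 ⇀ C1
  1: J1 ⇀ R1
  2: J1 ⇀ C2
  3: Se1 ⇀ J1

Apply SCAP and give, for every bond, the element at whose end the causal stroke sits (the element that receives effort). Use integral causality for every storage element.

bond 3 |J1  (Se1 fixes effort; stroke away)
bond 0 |J1  (C1: C, integral causality)
bond 2 |J1  (C2 integral (e out))
bond 1 |R1  (J1 needs exactly one f-in)

b0 |J1
b1 |R1
b2 |J1
b3 |J1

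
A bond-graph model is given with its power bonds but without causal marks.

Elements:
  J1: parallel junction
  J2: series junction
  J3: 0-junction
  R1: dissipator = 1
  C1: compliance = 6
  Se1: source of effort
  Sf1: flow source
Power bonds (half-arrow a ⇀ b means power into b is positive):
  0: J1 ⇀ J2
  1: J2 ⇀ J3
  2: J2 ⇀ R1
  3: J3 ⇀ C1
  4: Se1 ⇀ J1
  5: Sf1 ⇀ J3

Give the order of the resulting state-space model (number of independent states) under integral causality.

1  (C1 all integral)

#4 stroke at J1  (Se1 fixes effort; stroke away)
#5 stroke at Sf1  (source Sf1 imposes f)
#0 stroke at J2  (common-e at J1 fixed by 4)
#3 stroke at J3  (prefer integral on C1)
#1 stroke at J2  (0-jn J3 has e-setter on 3)
#2 stroke at R1  (only one flow-in slot at J2)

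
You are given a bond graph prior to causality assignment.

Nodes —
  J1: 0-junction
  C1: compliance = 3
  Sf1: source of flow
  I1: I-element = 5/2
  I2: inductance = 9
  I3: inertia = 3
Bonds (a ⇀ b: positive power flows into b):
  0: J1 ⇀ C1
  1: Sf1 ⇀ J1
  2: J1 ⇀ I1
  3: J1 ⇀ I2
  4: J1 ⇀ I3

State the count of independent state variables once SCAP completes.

#1 →Sf1  (Sf1 fixes flow; stroke at Sf1)
#0 →J1  (C1 outputs effort q/C1)
#2 →I1  (J1 effort already set via bond 0)
#3 →I2  (0-jn J1 has e-setter on 0)
#4 →I3  (J1 effort already set via bond 0)

4  (C1, I1, I2, I3 all integral)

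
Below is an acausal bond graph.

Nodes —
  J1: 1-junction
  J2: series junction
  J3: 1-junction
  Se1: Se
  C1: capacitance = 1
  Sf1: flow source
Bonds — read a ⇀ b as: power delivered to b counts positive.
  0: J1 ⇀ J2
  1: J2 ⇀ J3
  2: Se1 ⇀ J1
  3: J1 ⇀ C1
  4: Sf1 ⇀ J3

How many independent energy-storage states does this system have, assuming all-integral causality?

bond 2 |J1  (Se1 fixes effort; stroke away)
bond 4 |Sf1  (Sf1 (Sf) sets flow on bond)
bond 1 |J3  (J3 flow already set via bond 4)
bond 0 |J2  (J2 flow already set via bond 1)
bond 3 |J1  (J1 flow already set via bond 0)

1  (C1 all integral)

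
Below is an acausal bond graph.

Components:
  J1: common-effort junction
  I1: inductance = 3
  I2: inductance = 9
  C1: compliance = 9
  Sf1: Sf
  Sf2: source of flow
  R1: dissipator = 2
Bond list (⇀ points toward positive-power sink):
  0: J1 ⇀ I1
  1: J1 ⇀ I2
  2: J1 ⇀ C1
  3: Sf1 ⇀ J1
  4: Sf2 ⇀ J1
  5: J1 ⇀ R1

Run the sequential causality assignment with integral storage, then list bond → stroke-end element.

β0 stroke→I1
β1 stroke→I2
β2 stroke→J1
β3 stroke→Sf1
β4 stroke→Sf2
β5 stroke→R1

β3 |Sf1  (Sf1 fixes flow; stroke at Sf1)
β4 |Sf2  (Sf2 (Sf) sets flow on bond)
β0 |I1  (prefer integral on I1)
β1 |I2  (I2 outputs flow p/I2)
β2 |J1  (prefer integral on C1)
β5 |R1  (J1: bond 2 brought effort, rest push out)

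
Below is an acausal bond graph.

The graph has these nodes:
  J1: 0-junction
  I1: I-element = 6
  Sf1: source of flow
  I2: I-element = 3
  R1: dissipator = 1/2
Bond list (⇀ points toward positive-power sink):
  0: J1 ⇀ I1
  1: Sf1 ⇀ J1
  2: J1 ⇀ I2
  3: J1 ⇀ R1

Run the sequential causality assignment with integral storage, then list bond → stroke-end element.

bond 1 stroke at Sf1  (source Sf1 imposes f)
bond 0 stroke at I1  (I1 integral (f out))
bond 2 stroke at I2  (prefer integral on I2)
bond 3 stroke at J1  (closing 0-jn rule on J1)

b0 |I1
b1 |Sf1
b2 |I2
b3 |J1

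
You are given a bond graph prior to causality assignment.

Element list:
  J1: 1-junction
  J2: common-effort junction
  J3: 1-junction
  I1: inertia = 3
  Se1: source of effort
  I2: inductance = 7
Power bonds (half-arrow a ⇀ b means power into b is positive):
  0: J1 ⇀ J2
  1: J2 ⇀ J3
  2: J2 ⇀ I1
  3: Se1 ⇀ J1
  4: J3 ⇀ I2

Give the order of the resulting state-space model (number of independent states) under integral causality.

2  (I1, I2 all integral)

#3 →J1  (Se1: effort source, stroke at far end)
#0 →J2  (J1 needs exactly one f-in)
#1 →J3  (J2 effort already set via bond 0)
#2 →I1  (common-e at J2 fixed by 0)
#4 →I2  (only one flow-in slot at J3)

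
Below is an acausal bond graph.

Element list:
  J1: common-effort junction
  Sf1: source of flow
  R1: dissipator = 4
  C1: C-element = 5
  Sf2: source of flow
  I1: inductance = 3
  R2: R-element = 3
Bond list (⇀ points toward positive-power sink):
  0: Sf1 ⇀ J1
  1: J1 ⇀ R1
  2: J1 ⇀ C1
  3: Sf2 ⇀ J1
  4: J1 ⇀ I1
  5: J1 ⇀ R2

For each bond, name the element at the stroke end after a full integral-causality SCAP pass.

#0 stroke at Sf1
#1 stroke at R1
#2 stroke at J1
#3 stroke at Sf2
#4 stroke at I1
#5 stroke at R2

β0 |Sf1  (Sf1 fixes flow; stroke at Sf1)
β3 |Sf2  (Sf2 fixes flow; stroke at Sf2)
β2 |J1  (C1 integral (e out))
β1 |R1  (J1: bond 2 brought effort, rest push out)
β4 |I1  (J1 effort already set via bond 2)
β5 |R2  (J1 effort already set via bond 2)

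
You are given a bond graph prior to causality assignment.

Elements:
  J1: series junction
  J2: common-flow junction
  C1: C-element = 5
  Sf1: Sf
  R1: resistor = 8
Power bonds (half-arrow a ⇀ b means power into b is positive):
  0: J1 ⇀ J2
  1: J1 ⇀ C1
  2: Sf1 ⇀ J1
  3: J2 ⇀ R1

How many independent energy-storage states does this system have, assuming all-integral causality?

#2 stroke→Sf1  (source Sf1 imposes f)
#0 stroke→J1  (common-f at J1 fixed by 2)
#1 stroke→J1  (common-f at J1 fixed by 2)
#3 stroke→J2  (J2: bond 0 brought flow, rest push out)

1  (C1 all integral)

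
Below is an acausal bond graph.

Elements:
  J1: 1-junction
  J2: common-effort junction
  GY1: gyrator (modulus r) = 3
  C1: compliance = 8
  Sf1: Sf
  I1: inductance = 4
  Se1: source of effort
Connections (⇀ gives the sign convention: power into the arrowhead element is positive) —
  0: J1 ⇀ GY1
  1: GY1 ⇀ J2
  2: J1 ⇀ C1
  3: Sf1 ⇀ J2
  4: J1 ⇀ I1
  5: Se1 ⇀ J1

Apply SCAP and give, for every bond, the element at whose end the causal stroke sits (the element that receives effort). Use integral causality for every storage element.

β0 →J1
β1 →J2
β2 →J1
β3 →Sf1
β4 →I1
β5 →J1

bond 3 stroke at Sf1  (Sf1: flow source, stroke at near end)
bond 5 stroke at J1  (Se1 (Se) sets effort on bond)
bond 1 stroke at J2  (only one effort-in slot at J2)
bond 0 stroke at J1  (GY1: gyrator matches bond 1)
bond 2 stroke at J1  (C1 integral (e out))
bond 4 stroke at I1  (only one flow-in slot at J1)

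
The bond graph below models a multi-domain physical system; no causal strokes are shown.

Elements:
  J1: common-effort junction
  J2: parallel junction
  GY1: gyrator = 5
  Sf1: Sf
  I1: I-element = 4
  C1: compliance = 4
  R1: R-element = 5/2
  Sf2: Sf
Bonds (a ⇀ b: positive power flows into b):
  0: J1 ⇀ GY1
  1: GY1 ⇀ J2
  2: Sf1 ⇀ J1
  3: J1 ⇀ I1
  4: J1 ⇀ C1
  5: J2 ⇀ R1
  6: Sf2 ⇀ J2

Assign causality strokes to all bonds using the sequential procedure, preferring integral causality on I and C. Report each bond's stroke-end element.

b2 stroke→Sf1  (Sf1: flow source, stroke at near end)
b6 stroke→Sf2  (Sf2: flow source, stroke at near end)
b3 stroke→I1  (I1 outputs flow p/I1)
b4 stroke→J1  (C1 integral (e out))
b0 stroke→GY1  (J1 effort already set via bond 4)
b1 stroke→GY1  (GY1: gyrator matches bond 0)
b5 stroke→J2  (J2 needs exactly one e-in)

#0 |GY1
#1 |GY1
#2 |Sf1
#3 |I1
#4 |J1
#5 |J2
#6 |Sf2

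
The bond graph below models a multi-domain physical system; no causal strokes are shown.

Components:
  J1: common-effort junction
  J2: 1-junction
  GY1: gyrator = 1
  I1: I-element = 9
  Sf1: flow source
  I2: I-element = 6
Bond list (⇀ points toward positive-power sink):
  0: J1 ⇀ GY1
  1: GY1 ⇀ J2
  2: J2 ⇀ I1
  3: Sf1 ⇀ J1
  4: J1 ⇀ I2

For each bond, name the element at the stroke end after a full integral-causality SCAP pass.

b0 stroke at J1
b1 stroke at J2
b2 stroke at I1
b3 stroke at Sf1
b4 stroke at I2

bond 3 stroke at Sf1  (source Sf1 imposes f)
bond 2 stroke at I1  (I1: I, integral causality)
bond 1 stroke at J2  (1-jn J2 has f-setter on 2)
bond 0 stroke at J1  (through GY1, causality inverts; strokes same side of GY1)
bond 4 stroke at I2  (J1 effort already set via bond 0)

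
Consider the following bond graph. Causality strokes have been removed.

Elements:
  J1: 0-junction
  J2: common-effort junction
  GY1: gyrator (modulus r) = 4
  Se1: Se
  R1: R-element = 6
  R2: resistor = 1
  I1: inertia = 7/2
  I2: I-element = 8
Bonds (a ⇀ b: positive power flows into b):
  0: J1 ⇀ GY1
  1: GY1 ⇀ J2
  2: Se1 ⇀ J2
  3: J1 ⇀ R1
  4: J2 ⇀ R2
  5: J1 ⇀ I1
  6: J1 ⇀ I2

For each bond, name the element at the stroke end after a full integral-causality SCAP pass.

β0 |GY1
β1 |GY1
β2 |J2
β3 |J1
β4 |R2
β5 |I1
β6 |I2

#2 stroke→J2  (Se1 fixes effort; stroke away)
#1 stroke→GY1  (J2: bond 2 brought effort, rest push out)
#4 stroke→R2  (0-jn J2 has e-setter on 2)
#0 stroke→GY1  (GY GY1: same side as bond 1)
#5 stroke→I1  (I1: I, integral causality)
#6 stroke→I2  (I2 integral (f out))
#3 stroke→J1  (J1: last free bond brings effort in)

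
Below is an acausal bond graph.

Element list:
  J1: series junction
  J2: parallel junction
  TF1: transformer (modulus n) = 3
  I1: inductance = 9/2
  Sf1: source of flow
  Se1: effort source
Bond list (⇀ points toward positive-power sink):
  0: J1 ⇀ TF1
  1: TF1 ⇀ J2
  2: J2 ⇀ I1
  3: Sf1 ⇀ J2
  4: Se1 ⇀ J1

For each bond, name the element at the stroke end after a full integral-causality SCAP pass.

bond 0 →TF1
bond 1 →J2
bond 2 →I1
bond 3 →Sf1
bond 4 →J1

#3 →Sf1  (Sf1 fixes flow; stroke at Sf1)
#4 →J1  (Se1: effort source, stroke at far end)
#0 →TF1  (only one flow-in slot at J1)
#1 →J2  (through TF1, causality passes straight; one stroke at TF1)
#2 →I1  (J2 effort already set via bond 1)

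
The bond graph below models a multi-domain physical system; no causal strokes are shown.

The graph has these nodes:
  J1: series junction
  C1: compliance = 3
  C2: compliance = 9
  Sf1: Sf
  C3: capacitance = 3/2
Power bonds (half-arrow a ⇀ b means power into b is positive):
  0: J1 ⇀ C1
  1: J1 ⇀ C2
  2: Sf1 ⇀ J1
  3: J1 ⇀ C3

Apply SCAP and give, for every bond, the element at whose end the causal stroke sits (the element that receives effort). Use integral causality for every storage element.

β0 →J1
β1 →J1
β2 →Sf1
β3 →J1

b2 →Sf1  (source Sf1 imposes f)
b0 →J1  (J1 flow already set via bond 2)
b1 →J1  (J1 flow already set via bond 2)
b3 →J1  (common-f at J1 fixed by 2)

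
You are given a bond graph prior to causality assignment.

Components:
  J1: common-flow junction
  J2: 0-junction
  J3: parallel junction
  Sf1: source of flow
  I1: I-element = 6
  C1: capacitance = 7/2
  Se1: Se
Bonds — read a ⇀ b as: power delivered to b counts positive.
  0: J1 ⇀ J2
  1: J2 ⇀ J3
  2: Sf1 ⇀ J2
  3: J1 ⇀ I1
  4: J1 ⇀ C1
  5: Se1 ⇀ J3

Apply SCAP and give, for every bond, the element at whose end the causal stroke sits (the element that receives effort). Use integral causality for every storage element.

bond 0 →J1
bond 1 →J2
bond 2 →Sf1
bond 3 →I1
bond 4 →J1
bond 5 →J3

bond 2 |Sf1  (Sf1 (Sf) sets flow on bond)
bond 5 |J3  (Se1 fixes effort; stroke away)
bond 1 |J2  (0-jn J3 has e-setter on 5)
bond 0 |J1  (common-e at J2 fixed by 1)
bond 3 |I1  (I1 integral (f out))
bond 4 |J1  (1-jn J1 has f-setter on 3)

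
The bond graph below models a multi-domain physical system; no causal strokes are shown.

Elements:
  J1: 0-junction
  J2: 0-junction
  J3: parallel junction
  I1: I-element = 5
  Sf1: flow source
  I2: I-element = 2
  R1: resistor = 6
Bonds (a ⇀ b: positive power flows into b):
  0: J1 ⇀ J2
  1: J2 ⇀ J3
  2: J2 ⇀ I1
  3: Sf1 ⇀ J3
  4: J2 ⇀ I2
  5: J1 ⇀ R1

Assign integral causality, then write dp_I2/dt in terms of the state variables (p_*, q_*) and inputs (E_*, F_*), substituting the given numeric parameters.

dp_I2/dt = 6*F_Sf1 - 6*p_I1/5 - 3*p_I2

bond 3 stroke at Sf1  (Sf1 fixes flow; stroke at Sf1)
bond 1 stroke at J3  (only one effort-in slot at J3)
bond 2 stroke at I1  (I1: I, integral causality)
bond 4 stroke at I2  (prefer integral on I2)
bond 0 stroke at J2  (J2 needs exactly one e-in)
bond 5 stroke at J1  (only one effort-in slot at J1)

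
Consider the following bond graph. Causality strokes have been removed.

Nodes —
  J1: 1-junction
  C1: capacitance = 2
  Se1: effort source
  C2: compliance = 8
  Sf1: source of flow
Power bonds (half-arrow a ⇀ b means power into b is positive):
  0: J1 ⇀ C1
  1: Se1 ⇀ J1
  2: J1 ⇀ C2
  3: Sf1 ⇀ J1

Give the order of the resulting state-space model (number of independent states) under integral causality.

b1 |J1  (Se1 fixes effort; stroke away)
b3 |Sf1  (source Sf1 imposes f)
b0 |J1  (J1: bond 3 brought flow, rest push out)
b2 |J1  (J1 flow already set via bond 3)

2  (C1, C2 all integral)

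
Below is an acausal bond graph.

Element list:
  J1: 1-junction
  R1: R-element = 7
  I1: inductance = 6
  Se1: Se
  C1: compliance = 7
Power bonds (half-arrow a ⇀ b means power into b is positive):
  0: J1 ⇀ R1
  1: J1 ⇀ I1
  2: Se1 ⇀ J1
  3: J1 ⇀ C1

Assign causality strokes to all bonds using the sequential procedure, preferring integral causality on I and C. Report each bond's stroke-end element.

β0 stroke→J1
β1 stroke→I1
β2 stroke→J1
β3 stroke→J1

bond 2 stroke at J1  (Se1 fixes effort; stroke away)
bond 1 stroke at I1  (I1 outputs flow p/I1)
bond 0 stroke at J1  (common-f at J1 fixed by 1)
bond 3 stroke at J1  (J1: bond 1 brought flow, rest push out)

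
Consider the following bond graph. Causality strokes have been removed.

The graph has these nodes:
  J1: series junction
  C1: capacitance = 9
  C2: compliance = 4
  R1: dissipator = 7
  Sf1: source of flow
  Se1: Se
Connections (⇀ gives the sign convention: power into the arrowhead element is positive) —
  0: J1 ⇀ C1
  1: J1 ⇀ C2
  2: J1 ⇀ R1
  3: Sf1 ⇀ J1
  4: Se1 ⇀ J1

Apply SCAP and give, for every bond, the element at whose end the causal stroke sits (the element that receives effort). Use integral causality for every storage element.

bond 0 →J1
bond 1 →J1
bond 2 →J1
bond 3 →Sf1
bond 4 →J1

β3 stroke at Sf1  (Sf1: flow source, stroke at near end)
β4 stroke at J1  (Se1 (Se) sets effort on bond)
β0 stroke at J1  (1-jn J1 has f-setter on 3)
β1 stroke at J1  (J1 flow already set via bond 3)
β2 stroke at J1  (J1: bond 3 brought flow, rest push out)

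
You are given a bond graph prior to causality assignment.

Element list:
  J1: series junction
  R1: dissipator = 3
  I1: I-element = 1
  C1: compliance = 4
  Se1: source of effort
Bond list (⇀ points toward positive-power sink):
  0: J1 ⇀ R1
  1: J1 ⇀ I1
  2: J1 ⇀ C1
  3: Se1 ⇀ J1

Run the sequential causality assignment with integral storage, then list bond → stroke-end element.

β3 |J1  (Se1: effort source, stroke at far end)
β1 |I1  (I1 integral (f out))
β0 |J1  (J1: bond 1 brought flow, rest push out)
β2 |J1  (1-jn J1 has f-setter on 1)

b0 stroke at J1
b1 stroke at I1
b2 stroke at J1
b3 stroke at J1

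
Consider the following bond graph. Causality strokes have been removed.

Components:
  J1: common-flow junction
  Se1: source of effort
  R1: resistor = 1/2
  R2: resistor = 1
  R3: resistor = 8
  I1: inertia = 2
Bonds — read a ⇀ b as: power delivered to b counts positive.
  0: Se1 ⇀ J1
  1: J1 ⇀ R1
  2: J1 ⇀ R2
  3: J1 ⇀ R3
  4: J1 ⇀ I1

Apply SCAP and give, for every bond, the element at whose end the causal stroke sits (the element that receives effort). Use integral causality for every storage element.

#0 |J1  (Se1: effort source, stroke at far end)
#4 |I1  (I1 outputs flow p/I1)
#1 |J1  (J1 flow already set via bond 4)
#2 |J1  (J1 flow already set via bond 4)
#3 |J1  (J1: bond 4 brought flow, rest push out)

#0 stroke at J1
#1 stroke at J1
#2 stroke at J1
#3 stroke at J1
#4 stroke at I1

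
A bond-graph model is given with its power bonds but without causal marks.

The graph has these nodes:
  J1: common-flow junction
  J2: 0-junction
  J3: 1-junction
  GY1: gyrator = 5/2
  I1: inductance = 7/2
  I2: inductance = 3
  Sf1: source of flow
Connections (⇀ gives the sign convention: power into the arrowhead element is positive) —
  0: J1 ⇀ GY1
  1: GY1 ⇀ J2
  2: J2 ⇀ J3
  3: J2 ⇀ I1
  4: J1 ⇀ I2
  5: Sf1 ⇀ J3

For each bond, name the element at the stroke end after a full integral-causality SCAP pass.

bond 0 |J1
bond 1 |J2
bond 2 |J3
bond 3 |I1
bond 4 |I2
bond 5 |Sf1

bond 5 stroke→Sf1  (Sf1 (Sf) sets flow on bond)
bond 2 stroke→J3  (1-jn J3 has f-setter on 5)
bond 3 stroke→I1  (I1 integral (f out))
bond 1 stroke→J2  (closing 0-jn rule on J2)
bond 0 stroke→J1  (through GY1, causality inverts; strokes same side of GY1)
bond 4 stroke→I2  (only one flow-in slot at J1)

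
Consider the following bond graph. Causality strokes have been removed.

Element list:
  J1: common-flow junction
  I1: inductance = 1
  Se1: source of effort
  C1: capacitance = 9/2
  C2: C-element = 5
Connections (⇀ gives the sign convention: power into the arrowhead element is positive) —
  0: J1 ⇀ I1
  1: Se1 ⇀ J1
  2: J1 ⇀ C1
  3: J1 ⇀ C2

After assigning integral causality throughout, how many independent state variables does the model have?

β1 →J1  (source Se1 imposes e)
β0 →I1  (I1: I, integral causality)
β2 →J1  (common-f at J1 fixed by 0)
β3 →J1  (J1: bond 0 brought flow, rest push out)

3  (C1, C2, I1 all integral)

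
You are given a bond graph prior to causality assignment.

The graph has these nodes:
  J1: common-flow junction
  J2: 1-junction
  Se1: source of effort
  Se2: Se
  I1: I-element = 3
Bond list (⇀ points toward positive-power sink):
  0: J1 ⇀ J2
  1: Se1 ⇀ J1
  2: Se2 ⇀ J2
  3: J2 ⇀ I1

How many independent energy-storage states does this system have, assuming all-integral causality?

1  (I1 all integral)

b1 stroke at J1  (Se1 fixes effort; stroke away)
b2 stroke at J2  (source Se2 imposes e)
b0 stroke at J2  (J1 needs exactly one f-in)
b3 stroke at I1  (closing 1-jn rule on J2)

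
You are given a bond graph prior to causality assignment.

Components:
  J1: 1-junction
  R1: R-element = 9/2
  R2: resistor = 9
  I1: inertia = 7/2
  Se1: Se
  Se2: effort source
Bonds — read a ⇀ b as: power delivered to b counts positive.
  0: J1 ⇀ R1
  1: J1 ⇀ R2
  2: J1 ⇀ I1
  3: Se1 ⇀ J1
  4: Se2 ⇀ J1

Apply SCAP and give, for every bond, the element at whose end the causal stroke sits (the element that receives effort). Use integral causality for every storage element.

bond 3 stroke at J1  (source Se1 imposes e)
bond 4 stroke at J1  (Se2 (Se) sets effort on bond)
bond 2 stroke at I1  (I1 integral (f out))
bond 0 stroke at J1  (J1: bond 2 brought flow, rest push out)
bond 1 stroke at J1  (J1: bond 2 brought flow, rest push out)

β0 |J1
β1 |J1
β2 |I1
β3 |J1
β4 |J1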